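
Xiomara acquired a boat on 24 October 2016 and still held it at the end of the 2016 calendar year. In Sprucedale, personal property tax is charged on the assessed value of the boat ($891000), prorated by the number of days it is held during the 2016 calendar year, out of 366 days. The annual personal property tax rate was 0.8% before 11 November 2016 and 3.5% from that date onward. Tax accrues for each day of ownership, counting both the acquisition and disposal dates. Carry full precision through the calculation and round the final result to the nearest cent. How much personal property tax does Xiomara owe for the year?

24 October – 10 November 2016: 18 days at 0.8% → $891000 × 0.8% × 18/366 = $350.5574
11 November – 31 December 2016: 51 days at 3.5% → $891000 × 3.5% × 51/366 = $4345.4508
Total = $4696.0082

$4696.01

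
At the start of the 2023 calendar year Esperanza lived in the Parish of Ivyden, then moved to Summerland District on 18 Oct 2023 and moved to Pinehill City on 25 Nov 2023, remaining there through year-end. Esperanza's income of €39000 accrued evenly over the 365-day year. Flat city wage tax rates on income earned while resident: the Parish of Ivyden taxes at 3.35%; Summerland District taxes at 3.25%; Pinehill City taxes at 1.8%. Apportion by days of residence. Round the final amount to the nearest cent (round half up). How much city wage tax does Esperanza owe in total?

The Parish of Ivyden, 1 Jan – 17 Oct 2023: 290 days → €39000 × 3.35% × 290/365 = €1038.0411
Summerland District, 18 Oct – 24 Nov 2023: 38 days → €39000 × 3.25% × 38/365 = €131.9589
Pinehill City, 25 Nov – 31 Dec 2023: 37 days → €39000 × 1.8% × 37/365 = €71.1616
Total = €1241.1616

€1241.16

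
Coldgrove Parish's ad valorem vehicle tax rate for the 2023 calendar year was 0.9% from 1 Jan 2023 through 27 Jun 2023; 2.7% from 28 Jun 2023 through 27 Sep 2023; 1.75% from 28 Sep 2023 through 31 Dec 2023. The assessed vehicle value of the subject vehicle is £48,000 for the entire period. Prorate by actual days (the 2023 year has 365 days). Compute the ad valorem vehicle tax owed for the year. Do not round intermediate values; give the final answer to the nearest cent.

£755.97

1 Jan – 27 Jun 2023: 178 days at 0.9% → £48,000 × 0.9% × 178/365 = £210.6740
28 Jun – 27 Sep 2023: 92 days at 2.7% → £48,000 × 2.7% × 92/365 = £326.6630
28 Sep – 31 Dec 2023: 95 days at 1.75% → £48,000 × 1.75% × 95/365 = £218.6301
Total = £755.9671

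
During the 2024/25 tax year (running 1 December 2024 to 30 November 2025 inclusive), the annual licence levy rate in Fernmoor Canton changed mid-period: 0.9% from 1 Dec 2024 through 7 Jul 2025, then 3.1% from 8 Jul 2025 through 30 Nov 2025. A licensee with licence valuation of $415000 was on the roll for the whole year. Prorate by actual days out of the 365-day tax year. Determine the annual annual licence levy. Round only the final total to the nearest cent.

1 Dec 2024 – 7 Jul 2025: 219 days at 0.9% → $415000 × 0.9% × 219/365 = $2241.0000
8 Jul – 30 Nov 2025: 146 days at 3.1% → $415000 × 3.1% × 146/365 = $5146.0000
Total = $7387.0000

$7387.00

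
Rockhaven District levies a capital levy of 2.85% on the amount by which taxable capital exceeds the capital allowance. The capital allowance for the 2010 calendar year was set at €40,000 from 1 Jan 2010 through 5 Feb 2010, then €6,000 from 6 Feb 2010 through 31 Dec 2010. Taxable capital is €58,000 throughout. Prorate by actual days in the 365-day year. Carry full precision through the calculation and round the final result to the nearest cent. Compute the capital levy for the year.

1 Jan – 5 Feb 2010: 36 days, exemption €40,000 → (€58,000 − €40,000) × 2.85% × 36/365 = €50.5973
6 Feb – 31 Dec 2010: 329 days, exemption €6,000 → (€58,000 − €6,000) × 2.85% × 329/365 = €1,335.8301
Total = €1,386.4274

€1,386.43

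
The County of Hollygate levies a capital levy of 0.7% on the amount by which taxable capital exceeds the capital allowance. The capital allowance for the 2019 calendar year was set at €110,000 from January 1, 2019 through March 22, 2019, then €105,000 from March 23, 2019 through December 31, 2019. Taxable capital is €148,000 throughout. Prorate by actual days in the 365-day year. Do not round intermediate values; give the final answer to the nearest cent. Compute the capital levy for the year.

January 1 – March 22, 2019: 81 days, exemption €110,000 → (€148,000 − €110,000) × 0.7% × 81/365 = €59.0301
March 23 – December 31, 2019: 284 days, exemption €105,000 → (€148,000 − €105,000) × 0.7% × 284/365 = €234.2027
Total = €293.2329

€293.23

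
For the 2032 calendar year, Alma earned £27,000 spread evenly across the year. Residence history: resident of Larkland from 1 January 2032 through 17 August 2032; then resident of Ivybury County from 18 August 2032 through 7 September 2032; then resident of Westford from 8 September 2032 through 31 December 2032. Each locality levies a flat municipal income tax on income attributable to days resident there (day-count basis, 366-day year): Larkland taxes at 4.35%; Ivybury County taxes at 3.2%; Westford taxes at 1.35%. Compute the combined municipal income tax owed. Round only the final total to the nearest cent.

Larkland, 1 January – 17 August 2032: 230 days → £27,000 × 4.35% × 230/366 = £738.0738
Ivybury County, 18 August – 7 September 2032: 21 days → £27,000 × 3.2% × 21/366 = £49.5738
Westford, 8 September – 31 December 2032: 115 days → £27,000 × 1.35% × 115/366 = £114.5287
Total = £902.1762

£902.18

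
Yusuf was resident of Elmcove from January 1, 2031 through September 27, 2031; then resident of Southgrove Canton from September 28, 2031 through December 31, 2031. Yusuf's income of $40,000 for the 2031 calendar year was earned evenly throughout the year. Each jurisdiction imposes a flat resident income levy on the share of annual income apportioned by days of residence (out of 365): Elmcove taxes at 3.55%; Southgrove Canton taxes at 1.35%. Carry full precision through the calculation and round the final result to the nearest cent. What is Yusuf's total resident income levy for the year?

$1,190.96

Elmcove, January 1 – September 27, 2031: 270 days → $40,000 × 3.55% × 270/365 = $1,050.4110
Southgrove Canton, September 28 – December 31, 2031: 95 days → $40,000 × 1.35% × 95/365 = $140.5479
Total = $1,190.9589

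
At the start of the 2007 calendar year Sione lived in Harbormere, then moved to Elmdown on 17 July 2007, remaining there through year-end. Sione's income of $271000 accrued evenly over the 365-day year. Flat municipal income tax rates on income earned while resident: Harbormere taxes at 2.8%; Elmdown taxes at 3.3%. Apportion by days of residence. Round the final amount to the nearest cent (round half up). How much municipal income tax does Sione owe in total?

$8211.67

Harbormere, 1 January – 16 July 2007: 197 days → $271000 × 2.8% × 197/365 = $4095.4411
Elmdown, 17 July – 31 December 2007: 168 days → $271000 × 3.3% × 168/365 = $4116.2301
Total = $8211.6712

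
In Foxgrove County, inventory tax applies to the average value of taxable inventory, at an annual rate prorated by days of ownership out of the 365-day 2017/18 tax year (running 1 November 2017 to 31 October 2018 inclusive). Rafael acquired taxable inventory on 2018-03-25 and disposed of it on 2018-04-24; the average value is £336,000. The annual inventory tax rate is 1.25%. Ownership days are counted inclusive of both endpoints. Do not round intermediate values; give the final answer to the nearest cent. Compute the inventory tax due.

£356.71

Days held (2018-03-25 to 2018-04-24): 31 out of 365
Tax = £336,000 × 1.25% × 31/365 = £356.7123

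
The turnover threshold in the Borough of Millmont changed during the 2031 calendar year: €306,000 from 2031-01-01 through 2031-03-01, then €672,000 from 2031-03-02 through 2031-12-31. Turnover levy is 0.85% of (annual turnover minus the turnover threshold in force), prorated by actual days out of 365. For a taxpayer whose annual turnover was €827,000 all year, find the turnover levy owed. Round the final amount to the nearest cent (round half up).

2031-01-01 to 2031-03-01: 60 days, exemption €306,000 → (€827,000 − €306,000) × 0.85% × 60/365 = €727.9726
2031-03-02 to 2031-12-31: 305 days, exemption €672,000 → (€827,000 − €672,000) × 0.85% × 305/365 = €1,100.9247
Total = €1,828.8973

€1,828.90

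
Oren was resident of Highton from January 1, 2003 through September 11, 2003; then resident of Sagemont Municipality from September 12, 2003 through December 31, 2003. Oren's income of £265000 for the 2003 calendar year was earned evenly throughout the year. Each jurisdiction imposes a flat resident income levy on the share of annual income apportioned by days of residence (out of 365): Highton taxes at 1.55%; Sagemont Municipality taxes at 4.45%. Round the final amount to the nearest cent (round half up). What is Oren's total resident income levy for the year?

Highton, January 1 – September 11, 2003: 254 days → £265000 × 1.55% × 254/365 = £2858.3699
Sagemont Municipality, September 12 – December 31, 2003: 111 days → £265000 × 4.45% × 111/365 = £3586.2123
Total = £6444.5822

£6444.58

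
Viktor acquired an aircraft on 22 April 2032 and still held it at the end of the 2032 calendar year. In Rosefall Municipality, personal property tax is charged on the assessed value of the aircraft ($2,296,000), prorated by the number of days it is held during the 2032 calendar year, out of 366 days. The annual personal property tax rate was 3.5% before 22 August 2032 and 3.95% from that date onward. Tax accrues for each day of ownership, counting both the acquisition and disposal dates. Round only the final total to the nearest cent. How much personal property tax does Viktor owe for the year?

22 April – 21 August 2032: 122 days at 3.5% → $2,296,000 × 3.5% × 122/366 = $26,786.6667
22 August – 31 December 2032: 132 days at 3.95% → $2,296,000 × 3.95% × 132/366 = $32,708.5902
Total = $59,495.2568

$59,495.26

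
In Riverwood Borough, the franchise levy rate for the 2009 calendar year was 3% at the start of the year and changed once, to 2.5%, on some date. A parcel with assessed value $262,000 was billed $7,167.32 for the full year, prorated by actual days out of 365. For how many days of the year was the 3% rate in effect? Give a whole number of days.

Let d = days at the first rate; then 365 − d days at the second rate.
$262,000 × [3%·d + 2.5%·(365−d)] / 365 = $7,167.32
Solving gives d = 172, so the new rate took effect on June 22, 2009.

172 days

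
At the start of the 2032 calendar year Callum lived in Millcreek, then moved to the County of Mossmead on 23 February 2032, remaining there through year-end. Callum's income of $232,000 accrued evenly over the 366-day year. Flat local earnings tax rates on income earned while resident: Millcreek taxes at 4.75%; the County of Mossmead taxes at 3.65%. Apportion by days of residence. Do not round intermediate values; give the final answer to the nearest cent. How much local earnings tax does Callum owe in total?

$8,837.55

Millcreek, 1 January – 22 February 2032: 53 days → $232,000 × 4.75% × 53/366 = $1,595.7923
The County of Mossmead, 23 February – 31 December 2032: 313 days → $232,000 × 3.65% × 313/366 = $7,241.7596
Total = $8,837.5519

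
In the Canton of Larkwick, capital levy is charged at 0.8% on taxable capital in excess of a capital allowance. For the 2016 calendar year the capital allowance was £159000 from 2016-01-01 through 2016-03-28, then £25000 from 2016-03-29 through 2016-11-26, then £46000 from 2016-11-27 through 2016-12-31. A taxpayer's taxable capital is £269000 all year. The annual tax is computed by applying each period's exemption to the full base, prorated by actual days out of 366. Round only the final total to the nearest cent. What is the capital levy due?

2016-01-01 to 2016-03-28: 88 days, exemption £159000 → (£269000 − £159000) × 0.8% × 88/366 = £211.5847
2016-03-29 to 2016-11-26: 243 days, exemption £25000 → (£269000 − £25000) × 0.8% × 243/366 = £1296.0000
2016-11-27 to 2016-12-31: 35 days, exemption £46000 → (£269000 − £46000) × 0.8% × 35/366 = £170.6011
Total = £1678.1858

£1678.19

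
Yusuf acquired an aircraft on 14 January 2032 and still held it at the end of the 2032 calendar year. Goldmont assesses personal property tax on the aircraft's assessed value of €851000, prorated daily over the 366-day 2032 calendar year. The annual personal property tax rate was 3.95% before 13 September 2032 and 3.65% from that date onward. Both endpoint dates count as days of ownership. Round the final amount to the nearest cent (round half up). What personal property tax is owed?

14 January – 12 September 2032: 243 days at 3.95% → €851000 × 3.95% × 243/366 = €22317.8238
13 September – 31 December 2032: 110 days at 3.65% → €851000 × 3.65% × 110/366 = €9335.4235
Total = €31653.2473

€31653.25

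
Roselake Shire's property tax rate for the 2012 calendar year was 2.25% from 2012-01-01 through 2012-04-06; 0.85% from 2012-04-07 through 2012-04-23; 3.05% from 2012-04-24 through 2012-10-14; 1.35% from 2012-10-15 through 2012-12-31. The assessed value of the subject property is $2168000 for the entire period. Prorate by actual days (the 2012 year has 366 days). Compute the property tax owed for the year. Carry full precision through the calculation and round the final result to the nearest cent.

2012-01-01 to 2012-04-06: 97 days at 2.25% → $2168000 × 2.25% × 97/366 = $12928.0328
2012-04-07 to 2012-04-23: 17 days at 0.85% → $2168000 × 0.85% × 17/366 = $855.9454
2012-04-24 to 2012-10-14: 174 days at 3.05% → $2168000 × 3.05% × 174/366 = $31436.0000
2012-10-15 to 2012-12-31: 78 days at 1.35% → $2168000 × 1.35% × 78/366 = $6237.4426
Total = $51457.4208

$51457.42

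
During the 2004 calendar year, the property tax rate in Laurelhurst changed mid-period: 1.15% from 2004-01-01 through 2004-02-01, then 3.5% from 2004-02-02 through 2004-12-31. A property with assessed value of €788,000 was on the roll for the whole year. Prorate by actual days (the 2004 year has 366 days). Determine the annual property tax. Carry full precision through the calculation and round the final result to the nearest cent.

2004-01-01 to 2004-02-01: 32 days at 1.15% → €788,000 × 1.15% × 32/366 = €792.3060
2004-02-02 to 2004-12-31: 334 days at 3.5% → €788,000 × 3.5% × 334/366 = €25,168.6339
Total = €25,960.9399

€25,960.94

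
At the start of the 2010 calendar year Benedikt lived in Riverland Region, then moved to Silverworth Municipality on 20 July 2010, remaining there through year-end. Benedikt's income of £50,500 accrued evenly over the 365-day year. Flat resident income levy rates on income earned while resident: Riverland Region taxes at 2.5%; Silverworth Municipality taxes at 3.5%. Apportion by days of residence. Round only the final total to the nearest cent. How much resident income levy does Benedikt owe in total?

£1,490.79

Riverland Region, 1 January – 19 July 2010: 200 days → £50,500 × 2.5% × 200/365 = £691.7808
Silverworth Municipality, 20 July – 31 December 2010: 165 days → £50,500 × 3.5% × 165/365 = £799.0068
Total = £1,490.7877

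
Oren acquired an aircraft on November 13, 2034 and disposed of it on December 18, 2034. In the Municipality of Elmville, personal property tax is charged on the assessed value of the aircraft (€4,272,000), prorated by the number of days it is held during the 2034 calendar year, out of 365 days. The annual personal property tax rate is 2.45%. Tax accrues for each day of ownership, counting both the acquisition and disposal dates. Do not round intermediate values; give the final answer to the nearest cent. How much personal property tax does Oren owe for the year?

€10,323.02

Days held (November 13 – December 18, 2034): 36 out of 365
Tax = €4,272,000 × 2.45% × 36/365 = €10,323.0247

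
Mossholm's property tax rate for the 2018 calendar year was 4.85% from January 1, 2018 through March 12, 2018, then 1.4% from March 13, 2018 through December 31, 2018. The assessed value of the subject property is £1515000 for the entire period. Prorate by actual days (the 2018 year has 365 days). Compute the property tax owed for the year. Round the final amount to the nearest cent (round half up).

January 1 – March 12, 2018: 71 days at 4.85% → £1515000 × 4.85% × 71/365 = £14292.8836
March 13 – December 31, 2018: 294 days at 1.4% → £1515000 × 1.4% × 294/365 = £17084.2192
Total = £31377.1027

£31377.10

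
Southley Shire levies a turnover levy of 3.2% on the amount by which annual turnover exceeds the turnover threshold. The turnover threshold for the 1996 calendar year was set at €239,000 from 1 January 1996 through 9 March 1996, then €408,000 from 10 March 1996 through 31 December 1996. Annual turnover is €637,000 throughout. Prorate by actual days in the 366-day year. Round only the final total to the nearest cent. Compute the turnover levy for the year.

€8,347.54

1 January – 9 March 1996: 69 days, exemption €239,000 → (€637,000 − €239,000) × 3.2% × 69/366 = €2,401.0492
10 March – 31 December 1996: 297 days, exemption €408,000 → (€637,000 − €408,000) × 3.2% × 297/366 = €5,946.4918
Total = €8,347.5410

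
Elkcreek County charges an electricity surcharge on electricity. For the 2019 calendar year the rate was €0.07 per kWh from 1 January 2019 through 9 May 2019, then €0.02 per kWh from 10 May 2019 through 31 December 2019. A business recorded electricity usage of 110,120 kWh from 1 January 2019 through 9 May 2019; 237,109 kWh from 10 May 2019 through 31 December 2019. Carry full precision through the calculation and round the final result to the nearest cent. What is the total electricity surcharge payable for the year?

€12,450.58

1 January – 9 May 2019: 110,120 kWh at €0.07/kWh → €7,708.40
10 May – 31 December 2019: 237,109 kWh at €0.02/kWh → €4,742.18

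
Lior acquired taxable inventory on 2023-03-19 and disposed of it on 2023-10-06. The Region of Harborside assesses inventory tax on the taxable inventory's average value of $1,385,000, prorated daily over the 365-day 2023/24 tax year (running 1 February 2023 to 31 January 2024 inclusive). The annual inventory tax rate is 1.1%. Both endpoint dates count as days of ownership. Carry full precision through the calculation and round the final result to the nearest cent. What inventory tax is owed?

$8,431.42

Days held (2023-03-19 to 2023-10-06): 202 out of 365
Tax = $1,385,000 × 1.1% × 202/365 = $8,431.4247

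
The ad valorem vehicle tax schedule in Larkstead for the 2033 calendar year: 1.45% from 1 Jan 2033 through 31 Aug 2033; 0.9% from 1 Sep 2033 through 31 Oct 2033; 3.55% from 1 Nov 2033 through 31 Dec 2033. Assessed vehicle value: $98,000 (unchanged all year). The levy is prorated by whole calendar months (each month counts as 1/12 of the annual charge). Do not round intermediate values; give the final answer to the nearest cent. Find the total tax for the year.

$1,674.17

1 Jan – 31 Aug 2033: 8 months at 1.45% → $98,000 × 1.45% × 8/12 = $947.3333
1 Sep – 31 Oct 2033: 2 months at 0.9% → $98,000 × 0.9% × 2/12 = $147.0000
1 Nov – 31 Dec 2033: 2 months at 3.55% → $98,000 × 3.55% × 2/12 = $579.8333
Total = $1,674.1667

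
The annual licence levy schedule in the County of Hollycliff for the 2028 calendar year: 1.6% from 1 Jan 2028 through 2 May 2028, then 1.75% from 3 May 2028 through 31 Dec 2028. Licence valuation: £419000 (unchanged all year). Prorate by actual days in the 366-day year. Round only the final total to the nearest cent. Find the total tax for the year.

1 Jan – 2 May 2028: 123 days at 1.6% → £419000 × 1.6% × 123/366 = £2252.9836
3 May – 31 Dec 2028: 243 days at 1.75% → £419000 × 1.75% × 243/366 = £4868.2992
Total = £7121.2828

£7121.28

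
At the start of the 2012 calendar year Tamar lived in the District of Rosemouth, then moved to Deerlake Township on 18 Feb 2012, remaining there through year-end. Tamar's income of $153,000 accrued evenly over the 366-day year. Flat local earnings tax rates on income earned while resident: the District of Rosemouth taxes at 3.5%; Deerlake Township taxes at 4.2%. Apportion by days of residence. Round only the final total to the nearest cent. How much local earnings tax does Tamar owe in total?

The District of Rosemouth, 1 Jan – 17 Feb 2012: 48 days → $153,000 × 3.5% × 48/366 = $702.2951
Deerlake Township, 18 Feb – 31 Dec 2012: 318 days → $153,000 × 4.2% × 318/366 = $5,583.2459
Total = $6,285.5410

$6,285.54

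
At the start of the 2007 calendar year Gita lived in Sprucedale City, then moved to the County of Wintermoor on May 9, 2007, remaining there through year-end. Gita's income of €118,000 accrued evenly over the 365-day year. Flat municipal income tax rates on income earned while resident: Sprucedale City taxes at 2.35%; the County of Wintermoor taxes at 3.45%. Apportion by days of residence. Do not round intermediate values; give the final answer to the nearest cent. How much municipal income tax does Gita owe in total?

Sprucedale City, January 1 – May 8, 2007: 128 days → €118,000 × 2.35% × 128/365 = €972.4493
The County of Wintermoor, May 9 – December 31, 2007: 237 days → €118,000 × 3.45% × 237/365 = €2,643.3616
Total = €3,615.8110

€3,615.81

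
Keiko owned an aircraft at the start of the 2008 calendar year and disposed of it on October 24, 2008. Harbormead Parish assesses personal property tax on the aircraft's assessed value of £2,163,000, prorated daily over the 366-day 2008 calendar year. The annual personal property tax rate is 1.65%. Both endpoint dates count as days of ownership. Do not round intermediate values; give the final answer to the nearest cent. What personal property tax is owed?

£29,058.66

Days held (January 1 – October 24, 2008): 298 out of 366
Tax = £2,163,000 × 1.65% × 298/366 = £29,058.6639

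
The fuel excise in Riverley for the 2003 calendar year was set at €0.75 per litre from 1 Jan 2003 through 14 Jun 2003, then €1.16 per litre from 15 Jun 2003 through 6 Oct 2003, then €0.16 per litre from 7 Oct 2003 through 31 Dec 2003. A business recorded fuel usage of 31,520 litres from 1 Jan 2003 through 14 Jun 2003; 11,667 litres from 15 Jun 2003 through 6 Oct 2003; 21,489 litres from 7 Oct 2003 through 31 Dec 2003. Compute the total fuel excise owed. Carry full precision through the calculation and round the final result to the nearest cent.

1 Jan – 14 Jun 2003: 31,520 litres at €0.75/litre → €23,640.00
15 Jun – 6 Oct 2003: 11,667 litres at €1.16/litre → €13,533.72
7 Oct – 31 Dec 2003: 21,489 litres at €0.16/litre → €3,438.24

€40,611.96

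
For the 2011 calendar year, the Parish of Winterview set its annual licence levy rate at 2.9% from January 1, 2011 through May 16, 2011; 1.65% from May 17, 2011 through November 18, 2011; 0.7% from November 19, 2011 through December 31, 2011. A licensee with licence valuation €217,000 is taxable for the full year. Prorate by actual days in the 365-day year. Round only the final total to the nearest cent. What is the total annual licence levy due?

€4,348.32

January 1 – May 16, 2011: 136 days at 2.9% → €217,000 × 2.9% × 136/365 = €2,344.7890
May 17 – November 18, 2011: 186 days at 1.65% → €217,000 × 1.65% × 186/365 = €1,824.5836
November 19 – December 31, 2011: 43 days at 0.7% → €217,000 × 0.7% × 43/365 = €178.9507
Total = €4,348.3233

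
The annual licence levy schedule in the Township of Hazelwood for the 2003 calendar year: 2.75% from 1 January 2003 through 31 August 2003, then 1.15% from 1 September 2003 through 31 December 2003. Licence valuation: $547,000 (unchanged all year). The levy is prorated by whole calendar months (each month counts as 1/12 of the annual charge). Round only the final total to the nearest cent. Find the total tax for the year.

$12,125.17

1 January – 31 August 2003: 8 months at 2.75% → $547,000 × 2.75% × 8/12 = $10,028.3333
1 September – 31 December 2003: 4 months at 1.15% → $547,000 × 1.15% × 4/12 = $2,096.8333
Total = $12,125.1667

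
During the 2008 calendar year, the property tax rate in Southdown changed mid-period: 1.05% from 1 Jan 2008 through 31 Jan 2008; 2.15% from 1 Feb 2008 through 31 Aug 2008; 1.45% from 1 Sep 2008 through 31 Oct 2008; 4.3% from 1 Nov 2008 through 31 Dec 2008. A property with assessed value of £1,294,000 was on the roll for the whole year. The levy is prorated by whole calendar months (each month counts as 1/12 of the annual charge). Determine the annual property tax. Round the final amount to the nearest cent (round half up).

£29,762.00

1 Jan – 31 Jan 2008: 1 month at 1.05% → £1,294,000 × 1.05% × 1/12 = £1,132.2500
1 Feb – 31 Aug 2008: 7 months at 2.15% → £1,294,000 × 2.15% × 7/12 = £16,228.9167
1 Sep – 31 Oct 2008: 2 months at 1.45% → £1,294,000 × 1.45% × 2/12 = £3,127.1667
1 Nov – 31 Dec 2008: 2 months at 4.3% → £1,294,000 × 4.3% × 2/12 = £9,273.6667
Total = £29,762.0000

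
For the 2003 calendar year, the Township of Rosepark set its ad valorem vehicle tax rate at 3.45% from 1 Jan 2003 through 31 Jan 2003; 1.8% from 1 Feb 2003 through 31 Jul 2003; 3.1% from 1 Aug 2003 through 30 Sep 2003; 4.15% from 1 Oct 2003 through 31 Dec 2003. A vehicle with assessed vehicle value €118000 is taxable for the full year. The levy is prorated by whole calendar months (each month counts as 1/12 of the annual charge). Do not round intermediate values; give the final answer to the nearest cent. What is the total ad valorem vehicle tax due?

1 Jan – 31 Jan 2003: 1 month at 3.45% → €118000 × 3.45% × 1/12 = €339.2500
1 Feb – 31 Jul 2003: 6 months at 1.8% → €118000 × 1.8% × 6/12 = €1062.0000
1 Aug – 30 Sep 2003: 2 months at 3.1% → €118000 × 3.1% × 2/12 = €609.6667
1 Oct – 31 Dec 2003: 3 months at 4.15% → €118000 × 4.15% × 3/12 = €1224.2500
Total = €3235.1667

€3235.17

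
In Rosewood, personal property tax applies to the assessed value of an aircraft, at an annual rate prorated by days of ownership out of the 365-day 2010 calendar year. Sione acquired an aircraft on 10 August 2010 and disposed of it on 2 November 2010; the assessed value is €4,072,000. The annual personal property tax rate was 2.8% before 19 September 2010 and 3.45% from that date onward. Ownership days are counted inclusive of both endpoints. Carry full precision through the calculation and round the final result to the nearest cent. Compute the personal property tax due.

10 August – 18 September 2010: 40 days at 2.8% → €4,072,000 × 2.8% × 40/365 = €12,494.9041
19 September – 2 November 2010: 45 days at 3.45% → €4,072,000 × 3.45% × 45/365 = €17,319.9452
Total = €29,814.8493

€29,814.85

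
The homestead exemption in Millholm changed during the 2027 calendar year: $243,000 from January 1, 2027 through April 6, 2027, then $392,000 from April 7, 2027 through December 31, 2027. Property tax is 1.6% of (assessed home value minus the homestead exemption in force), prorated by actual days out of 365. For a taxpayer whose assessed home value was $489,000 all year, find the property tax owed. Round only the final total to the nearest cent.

January 1 – April 6, 2027: 96 days, exemption $243,000 → ($489,000 − $243,000) × 1.6% × 96/365 = $1,035.2219
April 7 – December 31, 2027: 269 days, exemption $392,000 → ($489,000 − $392,000) × 1.6% × 269/365 = $1,143.8027
Total = $2,179.0247

$2,179.02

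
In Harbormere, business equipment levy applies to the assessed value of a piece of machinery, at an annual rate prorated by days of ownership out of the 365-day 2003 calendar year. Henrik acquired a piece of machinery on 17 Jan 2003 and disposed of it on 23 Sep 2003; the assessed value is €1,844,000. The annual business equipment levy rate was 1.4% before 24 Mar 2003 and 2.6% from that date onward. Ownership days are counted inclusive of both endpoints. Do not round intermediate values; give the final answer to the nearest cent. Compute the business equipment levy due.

17 Jan – 23 Mar 2003: 66 days at 1.4% → €1,844,000 × 1.4% × 66/365 = €4,668.0986
24 Mar – 23 Sep 2003: 184 days at 2.6% → €1,844,000 × 2.6% × 184/365 = €24,169.0301
Total = €28,837.1288

€28,837.13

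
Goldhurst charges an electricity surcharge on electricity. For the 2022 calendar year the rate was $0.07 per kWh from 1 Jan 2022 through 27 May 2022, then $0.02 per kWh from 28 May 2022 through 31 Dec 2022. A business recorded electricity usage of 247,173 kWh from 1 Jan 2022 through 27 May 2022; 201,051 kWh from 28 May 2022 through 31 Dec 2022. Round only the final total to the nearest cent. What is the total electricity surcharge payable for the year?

1 Jan – 27 May 2022: 247,173 kWh at $0.07/kWh → $17302.11
28 May – 31 Dec 2022: 201,051 kWh at $0.02/kWh → $4021.02

$21323.13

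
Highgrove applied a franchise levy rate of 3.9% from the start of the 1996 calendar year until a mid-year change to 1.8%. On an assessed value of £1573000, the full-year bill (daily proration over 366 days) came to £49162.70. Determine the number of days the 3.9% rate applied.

231 days

Let d = days at the first rate; then 366 − d days at the second rate.
£1573000 × [3.9%·d + 1.8%·(366−d)] / 366 = £49162.70
Solving gives d = 231, so the new rate took effect on 19 August 1996.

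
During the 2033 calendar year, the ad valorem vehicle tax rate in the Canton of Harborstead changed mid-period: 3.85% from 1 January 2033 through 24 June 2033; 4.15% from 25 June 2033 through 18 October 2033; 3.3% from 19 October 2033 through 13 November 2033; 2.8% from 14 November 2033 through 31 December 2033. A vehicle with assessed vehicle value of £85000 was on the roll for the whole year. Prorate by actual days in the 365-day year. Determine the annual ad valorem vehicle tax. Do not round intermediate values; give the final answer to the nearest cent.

£3202.87

1 January – 24 June 2033: 175 days at 3.85% → £85000 × 3.85% × 175/365 = £1569.0068
25 June – 18 October 2033: 116 days at 4.15% → £85000 × 4.15% × 116/365 = £1121.0685
19 October – 13 November 2033: 26 days at 3.3% → £85000 × 3.3% × 26/365 = £199.8082
14 November – 31 December 2033: 48 days at 2.8% → £85000 × 2.8% × 48/365 = £312.9863
Total = £3202.8699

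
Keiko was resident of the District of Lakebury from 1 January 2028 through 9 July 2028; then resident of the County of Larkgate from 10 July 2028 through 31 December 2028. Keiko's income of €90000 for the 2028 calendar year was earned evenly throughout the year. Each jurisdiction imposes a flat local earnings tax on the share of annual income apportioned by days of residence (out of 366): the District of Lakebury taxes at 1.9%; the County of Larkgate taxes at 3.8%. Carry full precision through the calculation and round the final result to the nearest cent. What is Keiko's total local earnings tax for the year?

€2527.62

The District of Lakebury, 1 January – 9 July 2028: 191 days → €90000 × 1.9% × 191/366 = €892.3770
The County of Larkgate, 10 July – 31 December 2028: 175 days → €90000 × 3.8% × 175/366 = €1635.2459
Total = €2527.6230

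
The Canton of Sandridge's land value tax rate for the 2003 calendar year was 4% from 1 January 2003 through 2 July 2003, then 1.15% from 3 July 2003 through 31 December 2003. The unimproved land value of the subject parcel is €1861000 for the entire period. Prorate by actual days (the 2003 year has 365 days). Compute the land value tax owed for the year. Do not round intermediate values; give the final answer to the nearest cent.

€47993.41

1 January – 2 July 2003: 183 days at 4% → €1861000 × 4% × 183/365 = €37321.9726
3 July – 31 December 2003: 182 days at 1.15% → €1861000 × 1.15% × 182/365 = €10671.4329
Total = €47993.4055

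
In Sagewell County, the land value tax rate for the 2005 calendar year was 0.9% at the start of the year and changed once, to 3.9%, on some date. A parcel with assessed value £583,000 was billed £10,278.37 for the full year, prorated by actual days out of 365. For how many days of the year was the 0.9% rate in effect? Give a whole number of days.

Let d = days at the first rate; then 365 − d days at the second rate.
£583,000 × [0.9%·d + 3.9%·(365−d)] / 365 = £10,278.37
Solving gives d = 260, so the new rate took effect on 18 September 2005.

260 days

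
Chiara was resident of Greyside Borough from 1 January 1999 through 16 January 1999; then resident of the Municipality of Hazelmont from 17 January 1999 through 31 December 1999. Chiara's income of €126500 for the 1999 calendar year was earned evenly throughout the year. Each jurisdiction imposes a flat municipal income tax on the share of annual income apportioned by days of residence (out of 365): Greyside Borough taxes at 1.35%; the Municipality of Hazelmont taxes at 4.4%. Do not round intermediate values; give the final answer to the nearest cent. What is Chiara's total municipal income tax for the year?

Greyside Borough, 1 January – 16 January 1999: 16 days → €126500 × 1.35% × 16/365 = €74.8603
The Municipality of Hazelmont, 17 January – 31 December 1999: 349 days → €126500 × 4.4% × 349/365 = €5322.0110
Total = €5396.8712

€5396.87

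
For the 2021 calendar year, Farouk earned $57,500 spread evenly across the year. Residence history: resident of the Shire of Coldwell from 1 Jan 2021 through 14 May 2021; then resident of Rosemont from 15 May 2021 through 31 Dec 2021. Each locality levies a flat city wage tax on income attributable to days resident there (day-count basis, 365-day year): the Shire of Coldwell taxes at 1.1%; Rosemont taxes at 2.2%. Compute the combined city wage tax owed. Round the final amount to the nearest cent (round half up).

$1,032.79

The Shire of Coldwell, 1 Jan – 14 May 2021: 134 days → $57,500 × 1.1% × 134/365 = $232.2055
Rosemont, 15 May – 31 Dec 2021: 231 days → $57,500 × 2.2% × 231/365 = $800.5890
Total = $1,032.7945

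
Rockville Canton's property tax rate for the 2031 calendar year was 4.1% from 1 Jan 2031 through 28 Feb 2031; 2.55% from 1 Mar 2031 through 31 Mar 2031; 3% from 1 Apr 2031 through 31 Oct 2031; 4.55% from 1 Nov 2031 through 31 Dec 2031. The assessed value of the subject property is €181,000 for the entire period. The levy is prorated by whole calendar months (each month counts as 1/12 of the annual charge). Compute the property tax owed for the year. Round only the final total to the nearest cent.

€6,161.54

1 Jan – 28 Feb 2031: 2 months at 4.1% → €181,000 × 4.1% × 2/12 = €1,236.8333
1 Mar – 31 Mar 2031: 1 month at 2.55% → €181,000 × 2.55% × 1/12 = €384.6250
1 Apr – 31 Oct 2031: 7 months at 3% → €181,000 × 3% × 7/12 = €3,167.5000
1 Nov – 31 Dec 2031: 2 months at 4.55% → €181,000 × 4.55% × 2/12 = €1,372.5833
Total = €6,161.5417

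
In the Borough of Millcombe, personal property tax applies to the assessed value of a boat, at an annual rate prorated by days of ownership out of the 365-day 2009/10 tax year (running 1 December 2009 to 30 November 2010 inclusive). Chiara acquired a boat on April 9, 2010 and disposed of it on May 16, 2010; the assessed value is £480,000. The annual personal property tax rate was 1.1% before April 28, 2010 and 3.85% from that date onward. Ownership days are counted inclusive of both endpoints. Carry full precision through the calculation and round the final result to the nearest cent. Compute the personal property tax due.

£1,236.82

April 9 – April 27, 2010: 19 days at 1.1% → £480,000 × 1.1% × 19/365 = £274.8493
April 28 – May 16, 2010: 19 days at 3.85% → £480,000 × 3.85% × 19/365 = £961.9726
Total = £1,236.8219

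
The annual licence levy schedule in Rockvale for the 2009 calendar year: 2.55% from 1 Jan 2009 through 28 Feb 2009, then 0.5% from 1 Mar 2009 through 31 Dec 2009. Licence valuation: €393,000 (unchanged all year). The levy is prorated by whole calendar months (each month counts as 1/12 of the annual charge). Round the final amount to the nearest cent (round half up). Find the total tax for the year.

1 Jan – 28 Feb 2009: 2 months at 2.55% → €393,000 × 2.55% × 2/12 = €1,670.2500
1 Mar – 31 Dec 2009: 10 months at 0.5% → €393,000 × 0.5% × 10/12 = €1,637.5000
Total = €3,307.7500

€3,307.75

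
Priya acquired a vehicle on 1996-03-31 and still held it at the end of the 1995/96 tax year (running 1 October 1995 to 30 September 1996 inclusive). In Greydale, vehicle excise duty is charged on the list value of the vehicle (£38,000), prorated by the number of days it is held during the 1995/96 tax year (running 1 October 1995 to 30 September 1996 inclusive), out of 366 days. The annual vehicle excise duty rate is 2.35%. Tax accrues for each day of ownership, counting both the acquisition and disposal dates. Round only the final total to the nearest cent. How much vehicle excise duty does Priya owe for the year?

Days held (1996-03-31 to 1996-09-30): 184 out of 366
Tax = £38,000 × 2.35% × 184/366 = £448.9399

£448.94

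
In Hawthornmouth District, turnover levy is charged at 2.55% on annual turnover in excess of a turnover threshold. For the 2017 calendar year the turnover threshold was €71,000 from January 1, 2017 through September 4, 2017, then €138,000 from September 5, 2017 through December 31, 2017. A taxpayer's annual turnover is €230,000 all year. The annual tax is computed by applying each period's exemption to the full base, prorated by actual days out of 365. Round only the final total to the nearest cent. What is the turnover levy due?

January 1 – September 4, 2017: 247 days, exemption €71,000 → (€230,000 − €71,000) × 2.55% × 247/365 = €2,743.7301
September 5 – December 31, 2017: 118 days, exemption €138,000 → (€230,000 − €138,000) × 2.55% × 118/365 = €758.4329
Total = €3,502.1630

€3,502.16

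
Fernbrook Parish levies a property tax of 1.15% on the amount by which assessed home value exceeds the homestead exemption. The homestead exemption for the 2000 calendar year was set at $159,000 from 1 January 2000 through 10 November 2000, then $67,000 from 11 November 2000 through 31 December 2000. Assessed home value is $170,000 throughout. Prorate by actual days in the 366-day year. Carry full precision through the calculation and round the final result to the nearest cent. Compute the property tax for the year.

$273.93

1 January – 10 November 2000: 315 days, exemption $159,000 → ($170,000 − $159,000) × 1.15% × 315/366 = $108.8730
11 November – 31 December 2000: 51 days, exemption $67,000 → ($170,000 − $67,000) × 1.15% × 51/366 = $165.0533
Total = $273.9262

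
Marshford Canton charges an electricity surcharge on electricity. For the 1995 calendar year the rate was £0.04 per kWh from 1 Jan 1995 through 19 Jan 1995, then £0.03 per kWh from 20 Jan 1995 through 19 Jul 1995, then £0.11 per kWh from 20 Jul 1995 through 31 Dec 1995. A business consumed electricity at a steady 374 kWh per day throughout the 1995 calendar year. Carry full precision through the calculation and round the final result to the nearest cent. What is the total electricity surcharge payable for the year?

1 Jan – 19 Jan 1995: 19 days × 374 kWh/day = 7,106 kWh at £0.04/kWh → £284.24
20 Jan – 19 Jul 1995: 181 days × 374 kWh/day = 67,694 kWh at £0.03/kWh → £2,030.82
20 Jul – 31 Dec 1995: 165 days × 374 kWh/day = 61,710 kWh at £0.11/kWh → £6,788.10

£9,103.16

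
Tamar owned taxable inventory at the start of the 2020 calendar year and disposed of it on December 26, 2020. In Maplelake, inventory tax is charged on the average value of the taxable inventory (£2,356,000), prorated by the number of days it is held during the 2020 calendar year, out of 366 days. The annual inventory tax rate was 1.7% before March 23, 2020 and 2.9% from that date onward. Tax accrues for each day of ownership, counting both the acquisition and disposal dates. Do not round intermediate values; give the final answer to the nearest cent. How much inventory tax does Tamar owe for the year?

£61,056.45

January 1 – March 22, 2020: 82 days at 1.7% → £2,356,000 × 1.7% × 82/366 = £8,973.3989
March 23 – December 26, 2020: 279 days at 2.9% → £2,356,000 × 2.9% × 279/366 = £52,083.0492
Total = £61,056.4481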